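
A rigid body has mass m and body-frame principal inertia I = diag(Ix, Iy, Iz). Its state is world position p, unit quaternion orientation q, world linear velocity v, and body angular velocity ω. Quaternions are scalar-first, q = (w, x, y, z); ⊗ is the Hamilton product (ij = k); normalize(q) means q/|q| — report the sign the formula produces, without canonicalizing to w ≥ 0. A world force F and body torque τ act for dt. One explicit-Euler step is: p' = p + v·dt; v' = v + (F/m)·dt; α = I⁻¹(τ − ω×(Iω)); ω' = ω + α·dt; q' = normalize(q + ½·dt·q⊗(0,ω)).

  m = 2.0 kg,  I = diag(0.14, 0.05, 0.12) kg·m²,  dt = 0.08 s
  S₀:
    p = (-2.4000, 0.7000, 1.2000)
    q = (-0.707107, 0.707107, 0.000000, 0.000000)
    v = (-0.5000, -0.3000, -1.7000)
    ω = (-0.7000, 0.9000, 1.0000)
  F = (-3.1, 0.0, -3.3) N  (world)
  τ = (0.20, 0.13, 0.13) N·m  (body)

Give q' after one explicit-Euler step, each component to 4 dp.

q' = (-0.6860, 0.7256, -0.0536, -0.0028)

Hamilton product q⊗(0,ω) = (0.4949749, 0.4949749, -1.3435033, -0.0707107)
q' = normalize(q + ½dt·q⊗(0,ω)) = (-0.6860, 0.7256, -0.0536, -0.0028)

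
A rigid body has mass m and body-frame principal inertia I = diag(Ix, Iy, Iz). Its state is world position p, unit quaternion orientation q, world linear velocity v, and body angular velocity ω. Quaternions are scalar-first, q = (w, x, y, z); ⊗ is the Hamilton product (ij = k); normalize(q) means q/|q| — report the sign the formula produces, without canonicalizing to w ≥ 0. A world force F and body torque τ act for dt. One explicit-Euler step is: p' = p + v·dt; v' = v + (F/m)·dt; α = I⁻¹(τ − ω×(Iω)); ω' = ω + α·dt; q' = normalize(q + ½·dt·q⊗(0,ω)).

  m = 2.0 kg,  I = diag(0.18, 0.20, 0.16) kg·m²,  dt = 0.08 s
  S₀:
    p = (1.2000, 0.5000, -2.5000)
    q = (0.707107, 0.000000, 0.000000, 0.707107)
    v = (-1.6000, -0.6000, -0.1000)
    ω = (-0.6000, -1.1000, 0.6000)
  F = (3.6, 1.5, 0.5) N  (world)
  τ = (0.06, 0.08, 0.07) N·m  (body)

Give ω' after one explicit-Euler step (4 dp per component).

gyro term ω×Iω = (0.0264, -0.0072, 0.0132)
angular accel α = (0.1867, 0.4360, 0.3550)
ω' = ω + α·dt = (-0.5851, -1.0651, 0.6284)

ω' = (-0.5851, -1.0651, 0.6284)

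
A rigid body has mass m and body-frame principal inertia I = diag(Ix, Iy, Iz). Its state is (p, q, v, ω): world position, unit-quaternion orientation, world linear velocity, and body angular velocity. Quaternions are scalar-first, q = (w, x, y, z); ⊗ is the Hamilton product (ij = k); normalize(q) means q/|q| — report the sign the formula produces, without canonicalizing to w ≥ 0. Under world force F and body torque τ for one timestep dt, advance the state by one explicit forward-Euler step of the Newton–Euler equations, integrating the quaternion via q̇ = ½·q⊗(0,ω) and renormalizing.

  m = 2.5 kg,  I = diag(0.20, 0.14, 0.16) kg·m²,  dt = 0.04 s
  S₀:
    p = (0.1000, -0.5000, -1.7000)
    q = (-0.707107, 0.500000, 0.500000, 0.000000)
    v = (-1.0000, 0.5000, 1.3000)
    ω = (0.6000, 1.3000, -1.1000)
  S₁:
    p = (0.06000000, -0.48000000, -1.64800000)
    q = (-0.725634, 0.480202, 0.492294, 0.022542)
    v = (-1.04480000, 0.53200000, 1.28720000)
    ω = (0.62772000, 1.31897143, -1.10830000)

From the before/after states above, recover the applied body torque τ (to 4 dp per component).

τ = (0.1100, 0.0400, -0.0800)

Δω = ω₁−ω₀ = (0.02772000, 0.01897143, -0.00830000)
applied torque τ = (0.1100, 0.0400, -0.0800)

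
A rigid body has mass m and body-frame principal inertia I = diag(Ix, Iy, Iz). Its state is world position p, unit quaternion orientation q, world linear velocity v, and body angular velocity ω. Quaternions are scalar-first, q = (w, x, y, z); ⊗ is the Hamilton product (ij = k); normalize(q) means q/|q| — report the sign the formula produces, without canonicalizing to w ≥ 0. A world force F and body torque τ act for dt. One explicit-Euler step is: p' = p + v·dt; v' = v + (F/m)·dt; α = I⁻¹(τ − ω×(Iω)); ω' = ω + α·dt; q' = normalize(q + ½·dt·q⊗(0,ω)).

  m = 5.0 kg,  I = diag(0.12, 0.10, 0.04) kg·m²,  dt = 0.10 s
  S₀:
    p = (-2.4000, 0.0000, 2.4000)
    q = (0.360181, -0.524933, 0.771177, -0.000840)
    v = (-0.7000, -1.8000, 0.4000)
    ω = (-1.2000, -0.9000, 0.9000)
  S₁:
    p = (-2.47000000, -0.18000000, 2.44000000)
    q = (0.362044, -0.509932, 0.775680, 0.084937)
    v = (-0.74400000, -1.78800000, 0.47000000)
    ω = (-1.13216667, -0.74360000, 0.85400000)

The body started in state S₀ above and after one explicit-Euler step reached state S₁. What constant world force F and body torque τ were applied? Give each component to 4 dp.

F = (-2.2000, 0.6000, 3.5000)
τ = (0.1300, 0.0700, -0.0400)

Δω = ω₁−ω₀ = (0.06783333, 0.15640000, -0.04600000)
applied torque τ = (0.1300, 0.0700, -0.0400)
velocity change Δv = (-0.04400000, 0.01200000, 0.07000000)
applied force F = (-2.2000, 0.6000, 3.5000)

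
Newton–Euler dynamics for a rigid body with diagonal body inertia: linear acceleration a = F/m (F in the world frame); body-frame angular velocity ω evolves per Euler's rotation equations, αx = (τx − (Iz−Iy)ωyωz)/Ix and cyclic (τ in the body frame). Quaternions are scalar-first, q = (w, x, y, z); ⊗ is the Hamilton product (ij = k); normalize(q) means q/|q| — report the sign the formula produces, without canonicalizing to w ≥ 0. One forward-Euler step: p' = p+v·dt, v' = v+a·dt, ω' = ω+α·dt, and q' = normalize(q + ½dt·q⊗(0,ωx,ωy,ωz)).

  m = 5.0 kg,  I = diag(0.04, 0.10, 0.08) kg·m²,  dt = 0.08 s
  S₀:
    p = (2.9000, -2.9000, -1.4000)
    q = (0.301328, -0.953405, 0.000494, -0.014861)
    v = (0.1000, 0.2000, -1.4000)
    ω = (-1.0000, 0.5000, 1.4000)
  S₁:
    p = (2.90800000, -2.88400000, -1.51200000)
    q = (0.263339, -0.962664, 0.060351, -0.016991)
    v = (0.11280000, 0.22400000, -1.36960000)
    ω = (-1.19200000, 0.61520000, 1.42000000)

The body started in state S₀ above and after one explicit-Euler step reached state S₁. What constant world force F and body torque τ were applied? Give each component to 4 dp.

F = (0.8000, 1.5000, 1.9000)
τ = (-0.1100, 0.2000, -0.0100)

velocity change Δv = (0.01280000, 0.02400000, 0.03040000)
m·(v₁−v₀)/dt = (0.8000, 1.5000, 1.9000)
Δω = ω₁−ω₀ = (-0.19200000, 0.11520000, 0.02000000)
gyro term ω₀×Iω₀ = (-0.0140, 0.0560, -0.0300)
I·α + gyro = (-0.1100, 0.2000, -0.0100)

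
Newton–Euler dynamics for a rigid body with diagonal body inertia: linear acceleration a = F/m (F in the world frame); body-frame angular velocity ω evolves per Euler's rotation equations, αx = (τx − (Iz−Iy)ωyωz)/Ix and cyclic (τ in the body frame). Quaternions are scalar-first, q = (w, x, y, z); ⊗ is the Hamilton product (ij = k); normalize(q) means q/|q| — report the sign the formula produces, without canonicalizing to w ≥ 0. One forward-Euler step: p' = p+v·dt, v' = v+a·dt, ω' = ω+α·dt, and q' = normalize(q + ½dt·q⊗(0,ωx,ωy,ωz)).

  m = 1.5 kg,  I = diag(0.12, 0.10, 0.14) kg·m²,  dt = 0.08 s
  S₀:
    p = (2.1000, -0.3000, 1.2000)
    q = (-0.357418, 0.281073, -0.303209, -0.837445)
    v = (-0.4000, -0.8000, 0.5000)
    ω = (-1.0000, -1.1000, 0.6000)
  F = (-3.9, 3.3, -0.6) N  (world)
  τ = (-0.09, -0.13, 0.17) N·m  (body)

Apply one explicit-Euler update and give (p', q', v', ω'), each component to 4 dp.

ω×(Iω) gyroscopic = (-0.0264, 0.0120, -0.0220)
α = I⁻¹(τ − ω×Iω) = (-0.5300, -1.4200, 1.3714)
new body rate ω' = (-1.0424, -1.2136, 0.7097)
Hamilton product q⊗(0,ω) = (0.4500101, -0.7456969, 1.0619610, -0.8268401)
updated quaternion q' = (-0.3387, 0.2507, -0.2602, -0.8687)
linear accel F/m = (-2.6000, 2.2000, -0.4000)
new position p' = (2.0680, -0.3640, 1.2400)
v' = v + a·dt = (-0.6080, -0.6240, 0.4680)

p' = (2.0680, -0.3640, 1.2400)
q' = (-0.3387, 0.2507, -0.2602, -0.8687)
v' = (-0.6080, -0.6240, 0.4680)
ω' = (-1.0424, -1.2136, 0.7097)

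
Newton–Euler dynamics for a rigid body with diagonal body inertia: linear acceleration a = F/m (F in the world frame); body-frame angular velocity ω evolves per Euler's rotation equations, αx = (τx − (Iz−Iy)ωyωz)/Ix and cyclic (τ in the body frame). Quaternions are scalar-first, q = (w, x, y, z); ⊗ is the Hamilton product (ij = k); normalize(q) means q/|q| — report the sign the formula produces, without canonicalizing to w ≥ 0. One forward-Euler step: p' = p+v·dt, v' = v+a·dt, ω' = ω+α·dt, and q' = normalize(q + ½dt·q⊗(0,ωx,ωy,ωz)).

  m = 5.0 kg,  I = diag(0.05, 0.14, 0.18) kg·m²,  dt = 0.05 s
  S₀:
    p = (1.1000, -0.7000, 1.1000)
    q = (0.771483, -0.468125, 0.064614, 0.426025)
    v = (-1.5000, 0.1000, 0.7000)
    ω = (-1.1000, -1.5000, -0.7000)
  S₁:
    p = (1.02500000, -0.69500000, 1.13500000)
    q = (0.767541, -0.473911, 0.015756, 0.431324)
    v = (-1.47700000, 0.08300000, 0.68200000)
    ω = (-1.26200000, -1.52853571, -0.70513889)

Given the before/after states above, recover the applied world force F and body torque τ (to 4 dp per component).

rate change Δω = (-0.16200000, -0.02853571, -0.00513889)
τ = I·(Δω/dt) + ω₀×(Iω₀) = (-0.1200, -0.1800, 0.1300)
v₁ − v₀ = (0.02300000, -0.01700000, -0.01800000)
m·(v₁−v₀)/dt = (2.3000, -1.7000, -1.8000)

F = (2.3000, -1.7000, -1.8000)
τ = (-0.1200, -0.1800, 0.1300)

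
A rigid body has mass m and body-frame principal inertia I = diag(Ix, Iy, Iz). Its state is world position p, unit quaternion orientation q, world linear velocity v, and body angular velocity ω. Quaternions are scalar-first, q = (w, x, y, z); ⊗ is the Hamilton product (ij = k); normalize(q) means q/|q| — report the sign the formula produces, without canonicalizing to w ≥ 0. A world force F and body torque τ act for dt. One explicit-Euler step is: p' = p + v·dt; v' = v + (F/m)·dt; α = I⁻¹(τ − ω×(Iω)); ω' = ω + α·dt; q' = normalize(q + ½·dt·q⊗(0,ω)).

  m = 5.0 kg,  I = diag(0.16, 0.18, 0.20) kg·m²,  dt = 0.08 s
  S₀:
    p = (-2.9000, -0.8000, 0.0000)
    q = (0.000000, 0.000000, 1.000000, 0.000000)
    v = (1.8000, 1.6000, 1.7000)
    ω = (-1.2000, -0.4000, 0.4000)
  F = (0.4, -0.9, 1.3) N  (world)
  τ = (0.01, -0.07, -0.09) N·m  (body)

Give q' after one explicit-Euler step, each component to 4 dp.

2q̇ = q⊗(0,ω) = (0.4000000, 0.4000000, 0.0000000, 1.2000000)
q + ½dt·q⊗(0,ω), renormalized = (0.0160, 0.0160, 0.9986, 0.0479)

q' = (0.0160, 0.0160, 0.9986, 0.0479)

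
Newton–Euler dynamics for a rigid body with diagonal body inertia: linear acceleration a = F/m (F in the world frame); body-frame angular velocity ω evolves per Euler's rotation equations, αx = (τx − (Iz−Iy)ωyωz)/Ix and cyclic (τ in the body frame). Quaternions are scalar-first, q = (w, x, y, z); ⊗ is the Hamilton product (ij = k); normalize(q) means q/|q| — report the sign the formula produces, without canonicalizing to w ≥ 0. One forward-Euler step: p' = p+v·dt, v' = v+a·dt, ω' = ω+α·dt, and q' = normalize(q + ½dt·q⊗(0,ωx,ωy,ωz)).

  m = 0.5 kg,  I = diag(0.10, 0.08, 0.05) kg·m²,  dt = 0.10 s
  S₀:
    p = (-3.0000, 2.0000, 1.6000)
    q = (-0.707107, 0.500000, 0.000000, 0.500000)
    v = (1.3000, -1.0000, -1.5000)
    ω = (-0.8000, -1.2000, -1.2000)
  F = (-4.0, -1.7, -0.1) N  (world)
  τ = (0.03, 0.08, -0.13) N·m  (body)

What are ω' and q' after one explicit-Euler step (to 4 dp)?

ω' = (-0.7268, -1.1600, -1.4216)
q' = (-0.6542, 0.5558, 0.0522, 0.5102)

gyro term ω×Iω = (-0.0432, 0.0480, -0.0192)
α = I⁻¹(τ − ω×Iω) = (0.7320, 0.4000, -2.2160)
ω + α·dt = (-0.7268, -1.1600, -1.4216)
Hamilton product q⊗(0,ω) = (1.0000000, 1.1656856, 1.0485284, 0.2485284)
q + ½dt·q⊗(0,ω), renormalized = (-0.6542, 0.5558, 0.0522, 0.5102)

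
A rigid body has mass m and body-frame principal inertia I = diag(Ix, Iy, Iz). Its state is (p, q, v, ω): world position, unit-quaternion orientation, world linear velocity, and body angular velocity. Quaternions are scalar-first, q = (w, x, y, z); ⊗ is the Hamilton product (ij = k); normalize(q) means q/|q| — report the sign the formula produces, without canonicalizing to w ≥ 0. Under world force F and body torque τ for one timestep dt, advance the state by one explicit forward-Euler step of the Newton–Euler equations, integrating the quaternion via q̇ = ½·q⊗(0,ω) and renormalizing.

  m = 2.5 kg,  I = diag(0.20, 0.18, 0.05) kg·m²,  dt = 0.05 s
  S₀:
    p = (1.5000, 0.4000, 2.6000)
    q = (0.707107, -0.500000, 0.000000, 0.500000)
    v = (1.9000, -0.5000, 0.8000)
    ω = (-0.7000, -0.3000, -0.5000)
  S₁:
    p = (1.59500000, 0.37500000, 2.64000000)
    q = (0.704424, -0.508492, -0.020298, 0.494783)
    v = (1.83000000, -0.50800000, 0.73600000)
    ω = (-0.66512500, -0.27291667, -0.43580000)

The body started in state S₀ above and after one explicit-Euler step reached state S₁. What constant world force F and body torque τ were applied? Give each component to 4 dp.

Δω = ω₁−ω₀ = (0.03487500, 0.02708333, 0.06420000)
I·α + gyro = (0.1200, 0.1500, 0.0600)
Δv = v₁−v₀ = (-0.07000000, -0.00800000, -0.06400000)
F = m·Δv/dt = (-3.5000, -0.4000, -3.2000)

F = (-3.5000, -0.4000, -3.2000)
τ = (0.1200, 0.1500, 0.0600)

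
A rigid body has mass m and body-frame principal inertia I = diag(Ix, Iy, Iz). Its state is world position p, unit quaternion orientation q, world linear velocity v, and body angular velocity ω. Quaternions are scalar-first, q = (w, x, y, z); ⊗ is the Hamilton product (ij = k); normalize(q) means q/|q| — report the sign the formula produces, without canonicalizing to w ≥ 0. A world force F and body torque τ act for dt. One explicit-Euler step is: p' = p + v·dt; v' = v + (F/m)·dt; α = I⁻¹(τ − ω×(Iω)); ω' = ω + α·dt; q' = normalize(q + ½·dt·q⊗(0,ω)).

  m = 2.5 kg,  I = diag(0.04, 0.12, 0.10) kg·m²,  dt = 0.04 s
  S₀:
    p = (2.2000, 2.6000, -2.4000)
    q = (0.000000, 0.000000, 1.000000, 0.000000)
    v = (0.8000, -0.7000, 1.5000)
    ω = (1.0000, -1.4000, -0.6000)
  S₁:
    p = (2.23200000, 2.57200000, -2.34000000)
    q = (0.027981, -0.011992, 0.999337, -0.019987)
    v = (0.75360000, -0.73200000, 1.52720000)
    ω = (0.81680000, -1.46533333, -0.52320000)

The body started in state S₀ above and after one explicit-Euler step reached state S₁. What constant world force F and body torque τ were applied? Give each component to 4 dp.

F = (-2.9000, -2.0000, 1.7000)
τ = (-0.2000, -0.1600, 0.0800)

Δω = ω₁−ω₀ = (-0.18320000, -0.06533333, 0.07680000)
I·α + gyro = (-0.2000, -0.1600, 0.0800)
v₁ − v₀ = (-0.04640000, -0.03200000, 0.02720000)
applied force F = (-2.9000, -2.0000, 1.7000)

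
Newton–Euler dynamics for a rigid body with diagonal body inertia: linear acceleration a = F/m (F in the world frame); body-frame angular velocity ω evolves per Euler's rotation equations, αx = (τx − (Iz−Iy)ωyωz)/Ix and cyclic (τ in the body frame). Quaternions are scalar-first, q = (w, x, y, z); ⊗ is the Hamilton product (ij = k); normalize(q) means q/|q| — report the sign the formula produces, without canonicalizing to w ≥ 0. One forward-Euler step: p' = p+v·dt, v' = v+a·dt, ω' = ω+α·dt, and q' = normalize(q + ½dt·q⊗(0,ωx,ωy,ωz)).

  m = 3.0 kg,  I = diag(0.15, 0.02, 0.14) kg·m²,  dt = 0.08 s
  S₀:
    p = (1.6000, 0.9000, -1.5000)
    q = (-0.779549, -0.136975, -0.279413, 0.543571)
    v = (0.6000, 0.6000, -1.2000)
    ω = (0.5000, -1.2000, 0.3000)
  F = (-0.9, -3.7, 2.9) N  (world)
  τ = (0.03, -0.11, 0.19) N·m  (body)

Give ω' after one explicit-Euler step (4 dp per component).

(τ − ω×Iω)/I = (0.4880, -5.5750, 0.8000)
ω' = ω + α·dt = (0.5390, -1.6460, 0.3640)

ω' = (0.5390, -1.6460, 0.3640)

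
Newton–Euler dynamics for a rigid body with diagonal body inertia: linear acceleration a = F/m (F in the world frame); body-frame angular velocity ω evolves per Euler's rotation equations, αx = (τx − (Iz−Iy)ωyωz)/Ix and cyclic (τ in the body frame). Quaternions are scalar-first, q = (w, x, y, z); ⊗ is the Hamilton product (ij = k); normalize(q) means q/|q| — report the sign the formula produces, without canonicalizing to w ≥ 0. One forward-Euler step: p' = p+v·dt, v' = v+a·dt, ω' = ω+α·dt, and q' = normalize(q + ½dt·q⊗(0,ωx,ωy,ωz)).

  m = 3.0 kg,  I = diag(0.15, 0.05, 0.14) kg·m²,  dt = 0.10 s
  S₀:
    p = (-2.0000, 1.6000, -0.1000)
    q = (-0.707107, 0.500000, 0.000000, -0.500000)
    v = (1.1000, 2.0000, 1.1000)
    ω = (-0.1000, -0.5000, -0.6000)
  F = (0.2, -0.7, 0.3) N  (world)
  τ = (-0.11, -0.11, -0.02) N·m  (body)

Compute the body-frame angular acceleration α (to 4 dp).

gyro term ω×Iω = (0.0270, 0.0006, -0.0050)
(τ − ω×Iω)/I = (-0.9133, -2.2120, -0.1071)

α = (-0.9133, -2.2120, -0.1071)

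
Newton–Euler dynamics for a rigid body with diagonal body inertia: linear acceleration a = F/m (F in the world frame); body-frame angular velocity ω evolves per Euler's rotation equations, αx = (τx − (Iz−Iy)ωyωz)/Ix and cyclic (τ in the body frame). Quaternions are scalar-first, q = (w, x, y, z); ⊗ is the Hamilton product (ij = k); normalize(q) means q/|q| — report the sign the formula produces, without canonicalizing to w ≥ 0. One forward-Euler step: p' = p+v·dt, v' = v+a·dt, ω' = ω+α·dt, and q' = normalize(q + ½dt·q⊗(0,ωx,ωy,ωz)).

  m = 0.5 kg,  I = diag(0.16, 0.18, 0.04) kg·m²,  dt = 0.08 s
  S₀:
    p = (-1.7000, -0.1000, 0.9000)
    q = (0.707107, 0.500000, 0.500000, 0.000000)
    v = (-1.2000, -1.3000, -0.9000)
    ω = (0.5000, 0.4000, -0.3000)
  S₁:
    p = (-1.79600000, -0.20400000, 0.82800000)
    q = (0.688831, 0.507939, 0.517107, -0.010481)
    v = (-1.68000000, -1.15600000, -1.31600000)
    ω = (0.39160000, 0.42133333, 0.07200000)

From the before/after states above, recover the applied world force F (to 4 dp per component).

F = (-3.0000, 0.9000, -2.6000)

velocity change Δv = (-0.48000000, 0.14400000, -0.41600000)
m·(v₁−v₀)/dt = (-3.0000, 0.9000, -2.6000)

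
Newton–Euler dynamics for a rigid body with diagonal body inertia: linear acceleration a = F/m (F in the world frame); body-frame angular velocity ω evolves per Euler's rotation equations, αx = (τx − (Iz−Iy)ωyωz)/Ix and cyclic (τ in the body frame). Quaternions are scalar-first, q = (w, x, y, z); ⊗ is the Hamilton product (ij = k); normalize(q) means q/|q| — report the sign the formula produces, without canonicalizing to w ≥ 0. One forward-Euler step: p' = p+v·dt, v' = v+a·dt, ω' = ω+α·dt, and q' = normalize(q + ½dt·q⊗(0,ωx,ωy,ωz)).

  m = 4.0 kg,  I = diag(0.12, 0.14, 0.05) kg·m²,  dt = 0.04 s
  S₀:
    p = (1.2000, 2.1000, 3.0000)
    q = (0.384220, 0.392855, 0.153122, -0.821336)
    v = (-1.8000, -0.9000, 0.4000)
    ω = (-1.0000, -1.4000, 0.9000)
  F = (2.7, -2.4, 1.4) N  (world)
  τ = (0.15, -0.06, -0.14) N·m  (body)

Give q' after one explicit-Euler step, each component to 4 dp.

q' = (0.4108, 0.3647, 0.1516, -0.8217)

Hamilton product q⊗(0,ω) = (1.3464282, -1.3962806, -0.0701415, -0.0510770)
q + ½dt·q⊗(0,ω), renormalized = (0.4108, 0.3647, 0.1516, -0.8217)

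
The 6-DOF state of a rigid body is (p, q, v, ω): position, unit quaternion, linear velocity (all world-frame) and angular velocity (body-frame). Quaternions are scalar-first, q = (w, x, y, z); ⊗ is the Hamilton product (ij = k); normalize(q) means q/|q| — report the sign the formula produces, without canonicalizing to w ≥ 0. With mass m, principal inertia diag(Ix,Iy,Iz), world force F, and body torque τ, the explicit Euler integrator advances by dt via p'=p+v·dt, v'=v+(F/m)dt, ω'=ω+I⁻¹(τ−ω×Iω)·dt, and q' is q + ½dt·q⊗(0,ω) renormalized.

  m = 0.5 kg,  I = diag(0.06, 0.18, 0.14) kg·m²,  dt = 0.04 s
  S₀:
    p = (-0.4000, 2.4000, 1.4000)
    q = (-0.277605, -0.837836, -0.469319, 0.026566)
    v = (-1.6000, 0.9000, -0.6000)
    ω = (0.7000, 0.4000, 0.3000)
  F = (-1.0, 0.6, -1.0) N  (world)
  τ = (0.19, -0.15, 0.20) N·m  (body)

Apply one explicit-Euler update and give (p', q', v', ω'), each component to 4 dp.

ω×(Iω) gyroscopic = (-0.0048, -0.0168, 0.0336)
(τ − ω×Iω)/I = (3.2467, -0.7400, 1.1886)
ω + α·dt = (0.8299, 0.3704, 0.3475)
2q̇ = q⊗(0,ω) = (0.7662430, -0.3457456, 0.1589050, -0.0898926)
q' = normalize(q + ½dt·q⊗(0,ω)) = (-0.2622, -0.8446, -0.4661, 0.0248)
a = F/m = (-2.0000, 1.2000, -2.0000)
p' = p + v·dt = (-0.4640, 2.4360, 1.3760)
new velocity v' = (-1.6800, 0.9480, -0.6800)

p' = (-0.4640, 2.4360, 1.3760)
q' = (-0.2622, -0.8446, -0.4661, 0.0248)
v' = (-1.6800, 0.9480, -0.6800)
ω' = (0.8299, 0.3704, 0.3475)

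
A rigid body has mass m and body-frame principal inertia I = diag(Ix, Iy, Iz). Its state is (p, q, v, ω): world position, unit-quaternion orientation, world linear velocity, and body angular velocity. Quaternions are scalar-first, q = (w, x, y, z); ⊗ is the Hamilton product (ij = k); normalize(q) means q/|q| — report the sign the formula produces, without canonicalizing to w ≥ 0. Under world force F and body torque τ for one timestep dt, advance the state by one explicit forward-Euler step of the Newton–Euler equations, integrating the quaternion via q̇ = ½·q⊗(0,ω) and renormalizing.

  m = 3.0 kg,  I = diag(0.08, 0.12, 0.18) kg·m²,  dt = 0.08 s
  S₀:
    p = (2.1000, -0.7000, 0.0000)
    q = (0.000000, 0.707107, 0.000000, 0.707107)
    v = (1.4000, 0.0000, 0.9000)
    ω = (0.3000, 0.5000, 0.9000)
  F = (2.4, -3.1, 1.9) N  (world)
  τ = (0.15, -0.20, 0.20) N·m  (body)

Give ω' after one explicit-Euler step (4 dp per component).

α = I⁻¹(τ − ω×Iω) = (1.5375, -1.4417, 1.0778)
new body rate ω' = (0.4230, 0.3847, 0.9862)

ω' = (0.4230, 0.3847, 0.9862)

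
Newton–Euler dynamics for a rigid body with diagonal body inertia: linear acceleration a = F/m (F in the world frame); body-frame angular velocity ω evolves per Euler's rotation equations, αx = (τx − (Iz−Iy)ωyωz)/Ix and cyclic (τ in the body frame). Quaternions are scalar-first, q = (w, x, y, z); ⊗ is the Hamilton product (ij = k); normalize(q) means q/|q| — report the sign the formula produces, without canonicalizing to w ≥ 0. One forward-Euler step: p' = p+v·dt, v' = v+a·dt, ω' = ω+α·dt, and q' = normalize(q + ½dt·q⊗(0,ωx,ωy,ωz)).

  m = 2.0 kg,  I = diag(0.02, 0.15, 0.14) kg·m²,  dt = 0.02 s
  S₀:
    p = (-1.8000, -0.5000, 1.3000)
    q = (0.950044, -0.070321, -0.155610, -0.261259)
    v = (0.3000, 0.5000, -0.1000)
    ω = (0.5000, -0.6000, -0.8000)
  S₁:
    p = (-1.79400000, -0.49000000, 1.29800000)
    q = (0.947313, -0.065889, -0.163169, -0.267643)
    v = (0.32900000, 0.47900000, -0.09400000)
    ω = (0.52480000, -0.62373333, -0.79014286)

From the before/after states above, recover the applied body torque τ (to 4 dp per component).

τ = (0.0200, -0.1300, 0.0300)

rate change Δω = (0.02480000, -0.02373333, 0.00985714)
τ = I·(Δω/dt) + ω₀×(Iω₀) = (0.0200, -0.1300, 0.0300)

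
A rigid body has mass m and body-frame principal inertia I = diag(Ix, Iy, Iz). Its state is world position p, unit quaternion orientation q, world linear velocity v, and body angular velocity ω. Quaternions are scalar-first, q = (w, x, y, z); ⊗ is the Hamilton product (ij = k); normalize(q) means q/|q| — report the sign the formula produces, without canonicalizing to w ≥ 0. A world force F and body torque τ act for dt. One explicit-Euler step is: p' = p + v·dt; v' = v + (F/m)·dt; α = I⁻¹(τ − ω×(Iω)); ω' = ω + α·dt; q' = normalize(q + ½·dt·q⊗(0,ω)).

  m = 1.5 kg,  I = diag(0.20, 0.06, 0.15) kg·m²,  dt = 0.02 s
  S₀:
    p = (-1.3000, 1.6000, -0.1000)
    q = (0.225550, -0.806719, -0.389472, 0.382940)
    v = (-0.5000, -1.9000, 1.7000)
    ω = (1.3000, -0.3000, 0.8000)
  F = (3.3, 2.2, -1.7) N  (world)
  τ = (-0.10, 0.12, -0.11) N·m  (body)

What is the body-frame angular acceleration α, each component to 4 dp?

α = (-0.3920, 1.1333, -1.0973)

precession coupling ω×(Iω) = (-0.0216, 0.0520, 0.0546)
α = I⁻¹(τ − ω×Iω) = (-0.3920, 1.1333, -1.0973)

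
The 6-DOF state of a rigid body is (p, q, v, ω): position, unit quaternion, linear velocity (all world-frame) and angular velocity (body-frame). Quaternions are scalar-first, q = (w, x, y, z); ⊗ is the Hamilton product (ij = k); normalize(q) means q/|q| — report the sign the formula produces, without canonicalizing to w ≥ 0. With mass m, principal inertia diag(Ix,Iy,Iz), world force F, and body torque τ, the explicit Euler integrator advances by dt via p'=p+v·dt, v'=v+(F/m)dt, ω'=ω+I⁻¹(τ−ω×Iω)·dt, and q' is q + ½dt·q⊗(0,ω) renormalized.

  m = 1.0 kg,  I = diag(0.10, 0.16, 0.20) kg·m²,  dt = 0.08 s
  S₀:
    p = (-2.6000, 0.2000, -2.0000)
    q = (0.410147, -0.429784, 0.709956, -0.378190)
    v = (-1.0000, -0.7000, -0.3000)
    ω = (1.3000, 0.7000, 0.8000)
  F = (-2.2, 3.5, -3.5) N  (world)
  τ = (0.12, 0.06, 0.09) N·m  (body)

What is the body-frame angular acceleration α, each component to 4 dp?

gyro term ω×Iω = (0.0224, -0.1040, 0.0546)
angular accel α = (0.9760, 1.0250, 0.1770)

α = (0.9760, 1.0250, 0.1770)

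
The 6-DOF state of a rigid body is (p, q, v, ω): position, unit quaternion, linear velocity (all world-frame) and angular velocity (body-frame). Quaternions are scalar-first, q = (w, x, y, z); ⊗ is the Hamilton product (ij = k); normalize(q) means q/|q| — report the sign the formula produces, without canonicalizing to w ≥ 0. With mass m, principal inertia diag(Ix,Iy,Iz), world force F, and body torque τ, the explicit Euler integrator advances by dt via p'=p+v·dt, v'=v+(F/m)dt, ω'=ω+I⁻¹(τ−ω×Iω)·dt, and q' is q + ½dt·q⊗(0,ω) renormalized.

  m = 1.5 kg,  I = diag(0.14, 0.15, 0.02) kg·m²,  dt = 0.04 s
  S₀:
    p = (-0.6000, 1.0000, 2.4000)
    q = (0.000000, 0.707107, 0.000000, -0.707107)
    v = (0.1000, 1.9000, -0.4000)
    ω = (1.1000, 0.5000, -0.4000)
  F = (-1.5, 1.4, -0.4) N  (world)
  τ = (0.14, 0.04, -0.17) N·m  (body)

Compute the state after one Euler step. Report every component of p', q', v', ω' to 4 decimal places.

p' = (-0.5960, 1.0760, 2.3840)
q' = (-0.0212, 0.7139, -0.0099, -0.6998)
v' = (0.0600, 1.9373, -0.4107)
ω' = (1.1326, 0.5247, -0.7510)

α = I⁻¹(τ − ω×Iω) = (0.8143, 0.6187, -8.7750)
ω' = ω + α·dt = (1.1326, 0.5247, -0.7510)
Hamilton product q⊗(0,ω) = (-1.0606605, 0.3535535, -0.4949749, 0.3535535)
q + ½dt·q⊗(0,ω), renormalized = (-0.0212, 0.7139, -0.0099, -0.6998)
a = (-1.0000, 0.9333, -0.2667)
p' = p + v·dt = (-0.5960, 1.0760, 2.3840)
new velocity v' = (0.0600, 1.9373, -0.4107)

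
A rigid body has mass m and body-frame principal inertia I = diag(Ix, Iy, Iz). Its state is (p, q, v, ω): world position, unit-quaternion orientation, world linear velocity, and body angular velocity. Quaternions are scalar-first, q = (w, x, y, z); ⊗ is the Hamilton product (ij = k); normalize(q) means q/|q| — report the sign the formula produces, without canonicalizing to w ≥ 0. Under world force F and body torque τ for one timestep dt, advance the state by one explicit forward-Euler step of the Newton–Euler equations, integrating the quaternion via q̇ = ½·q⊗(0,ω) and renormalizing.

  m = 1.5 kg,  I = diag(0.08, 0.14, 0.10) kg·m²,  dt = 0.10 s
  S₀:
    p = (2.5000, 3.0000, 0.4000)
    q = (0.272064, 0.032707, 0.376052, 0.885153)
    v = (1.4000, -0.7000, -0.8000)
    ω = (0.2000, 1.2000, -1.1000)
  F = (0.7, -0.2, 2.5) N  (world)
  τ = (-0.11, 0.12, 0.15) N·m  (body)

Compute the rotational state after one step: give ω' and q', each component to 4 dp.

(τ − ω×Iω)/I = (-2.0350, 0.8257, 1.3560)
new body rate ω' = (-0.0035, 1.2826, -0.9644)
q⊗(0,ω) = (0.5158645, -1.4214280, 0.5394851, -0.3352324)
q + ½dt·q⊗(0,ω), renormalized = (0.2969, -0.0382, 0.4017, 0.8655)

ω' = (-0.0035, 1.2826, -0.9644)
q' = (0.2969, -0.0382, 0.4017, 0.8655)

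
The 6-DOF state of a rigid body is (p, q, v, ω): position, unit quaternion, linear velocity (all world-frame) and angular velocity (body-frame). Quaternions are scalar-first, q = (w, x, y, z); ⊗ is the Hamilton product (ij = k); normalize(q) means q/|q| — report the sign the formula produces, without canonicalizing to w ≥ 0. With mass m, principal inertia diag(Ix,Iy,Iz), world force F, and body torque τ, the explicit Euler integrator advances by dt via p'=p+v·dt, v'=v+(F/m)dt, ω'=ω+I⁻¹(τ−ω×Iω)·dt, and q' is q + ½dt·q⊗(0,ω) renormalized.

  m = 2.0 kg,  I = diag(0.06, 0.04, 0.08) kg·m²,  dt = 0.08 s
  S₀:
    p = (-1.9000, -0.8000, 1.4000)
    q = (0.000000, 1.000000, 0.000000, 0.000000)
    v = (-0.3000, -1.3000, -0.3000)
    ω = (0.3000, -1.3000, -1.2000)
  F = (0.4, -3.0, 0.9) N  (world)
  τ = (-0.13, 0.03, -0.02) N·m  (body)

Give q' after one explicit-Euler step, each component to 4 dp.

2q̇ = q⊗(0,ω) = (-0.3000000, 0.0000000, 1.2000000, -1.3000000)
updated quaternion q' = (-0.0120, 0.9974, 0.0479, -0.0519)

q' = (-0.0120, 0.9974, 0.0479, -0.0519)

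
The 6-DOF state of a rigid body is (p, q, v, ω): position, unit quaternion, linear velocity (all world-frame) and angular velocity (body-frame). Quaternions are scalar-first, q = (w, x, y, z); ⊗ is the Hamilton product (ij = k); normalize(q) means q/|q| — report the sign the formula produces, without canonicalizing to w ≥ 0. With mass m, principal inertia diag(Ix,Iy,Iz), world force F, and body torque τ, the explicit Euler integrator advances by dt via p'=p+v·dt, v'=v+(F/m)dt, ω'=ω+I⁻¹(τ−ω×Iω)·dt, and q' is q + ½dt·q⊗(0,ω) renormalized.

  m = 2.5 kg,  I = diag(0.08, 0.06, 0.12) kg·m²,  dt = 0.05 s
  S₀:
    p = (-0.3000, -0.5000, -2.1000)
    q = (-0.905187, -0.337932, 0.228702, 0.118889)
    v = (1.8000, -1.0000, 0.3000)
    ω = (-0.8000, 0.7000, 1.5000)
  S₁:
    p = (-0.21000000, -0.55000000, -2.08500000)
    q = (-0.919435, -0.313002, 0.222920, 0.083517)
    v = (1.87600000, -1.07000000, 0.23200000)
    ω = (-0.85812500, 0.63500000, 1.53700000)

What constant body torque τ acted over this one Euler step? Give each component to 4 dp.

Δω = ω₁−ω₀ = (-0.05812500, -0.06500000, 0.03700000)
τ = I·(Δω/dt) + ω₀×(Iω₀) = (-0.0300, -0.0300, 0.1000)

τ = (-0.0300, -0.0300, 0.1000)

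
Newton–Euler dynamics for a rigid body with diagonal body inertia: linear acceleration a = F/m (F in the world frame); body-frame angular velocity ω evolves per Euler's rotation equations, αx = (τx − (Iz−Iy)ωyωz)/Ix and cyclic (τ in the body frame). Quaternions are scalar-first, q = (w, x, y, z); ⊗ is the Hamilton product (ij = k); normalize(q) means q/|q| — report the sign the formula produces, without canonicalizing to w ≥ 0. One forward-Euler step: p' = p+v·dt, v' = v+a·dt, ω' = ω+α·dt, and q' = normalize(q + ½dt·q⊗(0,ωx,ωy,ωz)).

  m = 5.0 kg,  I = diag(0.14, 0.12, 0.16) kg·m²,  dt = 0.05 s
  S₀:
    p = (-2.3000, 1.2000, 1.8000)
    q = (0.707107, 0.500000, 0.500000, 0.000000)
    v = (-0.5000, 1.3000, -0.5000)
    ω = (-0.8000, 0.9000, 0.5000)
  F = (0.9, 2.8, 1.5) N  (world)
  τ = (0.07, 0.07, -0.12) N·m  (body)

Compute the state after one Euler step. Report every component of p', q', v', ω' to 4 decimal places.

p' = (-2.3250, 1.2650, 1.7750)
q' = (0.7055, 0.4918, 0.5094, 0.0301)
v' = (-0.4910, 1.3280, -0.4850)
ω' = (-0.7814, 0.9258, 0.4580)

gyro term ω×Iω = (0.0180, 0.0080, 0.0144)
angular accel α = (0.3714, 0.5167, -0.8400)
ω + α·dt = (-0.7814, 0.9258, 0.4580)
q⊗(0,ω) = (-0.0500000, -0.3156856, 0.3863963, 1.2035535)
q + ½dt·q⊗(0,ω), renormalized = (0.7055, 0.4918, 0.5094, 0.0301)
linear accel F/m = (0.1800, 0.5600, 0.3000)
new position p' = (-2.3250, 1.2650, 1.7750)
v' = v + a·dt = (-0.4910, 1.3280, -0.4850)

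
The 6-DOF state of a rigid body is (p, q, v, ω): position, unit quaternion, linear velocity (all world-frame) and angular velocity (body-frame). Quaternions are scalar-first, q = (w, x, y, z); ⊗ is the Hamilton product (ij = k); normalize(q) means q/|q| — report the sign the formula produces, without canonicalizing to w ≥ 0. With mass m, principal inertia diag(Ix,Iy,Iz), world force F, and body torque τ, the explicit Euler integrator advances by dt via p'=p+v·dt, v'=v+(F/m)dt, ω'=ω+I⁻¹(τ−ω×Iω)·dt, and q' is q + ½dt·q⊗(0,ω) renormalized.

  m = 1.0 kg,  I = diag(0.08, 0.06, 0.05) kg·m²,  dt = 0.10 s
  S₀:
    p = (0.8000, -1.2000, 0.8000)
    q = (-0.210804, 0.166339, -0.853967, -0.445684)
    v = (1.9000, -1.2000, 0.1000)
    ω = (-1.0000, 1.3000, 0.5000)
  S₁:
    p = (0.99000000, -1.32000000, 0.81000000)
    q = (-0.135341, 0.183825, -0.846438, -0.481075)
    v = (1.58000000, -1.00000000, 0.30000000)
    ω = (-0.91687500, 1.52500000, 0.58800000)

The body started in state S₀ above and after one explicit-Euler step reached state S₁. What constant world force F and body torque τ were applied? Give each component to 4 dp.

velocity change Δv = (-0.32000000, 0.20000000, 0.20000000)
applied force F = (-3.2000, 2.0000, 2.0000)
Δω = ω₁−ω₀ = (0.08312500, 0.22500000, 0.08800000)
I·α + gyro = (0.0600, 0.1200, 0.0700)

F = (-3.2000, 2.0000, 2.0000)
τ = (0.0600, 0.1200, 0.0700)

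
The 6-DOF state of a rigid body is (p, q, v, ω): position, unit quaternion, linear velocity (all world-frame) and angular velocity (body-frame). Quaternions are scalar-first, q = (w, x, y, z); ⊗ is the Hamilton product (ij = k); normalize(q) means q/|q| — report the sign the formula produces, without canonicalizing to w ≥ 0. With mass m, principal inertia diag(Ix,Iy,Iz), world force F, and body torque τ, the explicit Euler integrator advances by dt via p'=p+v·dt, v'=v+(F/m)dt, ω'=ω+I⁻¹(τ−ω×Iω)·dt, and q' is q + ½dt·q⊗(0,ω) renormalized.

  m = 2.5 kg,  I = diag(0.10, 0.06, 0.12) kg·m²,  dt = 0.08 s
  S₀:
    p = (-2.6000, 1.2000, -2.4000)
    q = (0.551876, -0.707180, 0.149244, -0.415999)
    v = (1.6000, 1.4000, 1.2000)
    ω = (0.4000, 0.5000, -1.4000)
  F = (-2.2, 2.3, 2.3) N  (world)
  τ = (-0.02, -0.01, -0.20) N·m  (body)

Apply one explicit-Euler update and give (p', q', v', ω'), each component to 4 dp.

p' = p + v·dt = (-2.4720, 1.3120, -2.3040)
v' = v + a·dt = (1.5296, 1.4736, 1.2736)
gyro term ω×Iω = (-0.0420, 0.0112, -0.0080)
(τ − ω×Iω)/I = (0.2200, -0.3533, -1.6000)
new body rate ω' = (0.4176, 0.4717, -1.5280)
Hamilton product q⊗(0,ω) = (-0.3741486, 0.2198083, -0.8805136, -1.1859140)
q + ½dt·q⊗(0,ω), renormalized = (0.5359, -0.6971, 0.1138, -0.4626)

p' = (-2.4720, 1.3120, -2.3040)
q' = (0.5359, -0.6971, 0.1138, -0.4626)
v' = (1.5296, 1.4736, 1.2736)
ω' = (0.4176, 0.4717, -1.5280)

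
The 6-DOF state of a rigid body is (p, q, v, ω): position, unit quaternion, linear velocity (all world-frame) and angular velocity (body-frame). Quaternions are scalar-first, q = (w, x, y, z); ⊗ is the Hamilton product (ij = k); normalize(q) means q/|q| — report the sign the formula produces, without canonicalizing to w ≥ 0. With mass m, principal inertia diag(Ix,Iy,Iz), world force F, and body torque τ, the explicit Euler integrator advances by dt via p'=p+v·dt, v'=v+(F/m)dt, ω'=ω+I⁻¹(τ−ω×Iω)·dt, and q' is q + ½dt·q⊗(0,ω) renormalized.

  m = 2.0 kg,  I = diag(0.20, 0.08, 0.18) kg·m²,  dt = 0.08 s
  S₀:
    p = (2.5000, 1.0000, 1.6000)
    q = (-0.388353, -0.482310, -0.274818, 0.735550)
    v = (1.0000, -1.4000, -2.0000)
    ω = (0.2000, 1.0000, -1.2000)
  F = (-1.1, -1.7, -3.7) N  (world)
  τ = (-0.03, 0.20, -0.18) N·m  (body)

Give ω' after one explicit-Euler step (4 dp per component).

ω×(Iω) gyroscopic = (-0.1200, -0.0048, -0.0240)
α = I⁻¹(τ − ω×Iω) = (0.4500, 2.5600, -0.8667)
ω' = ω + α·dt = (0.2360, 1.2048, -1.2693)

ω' = (0.2360, 1.2048, -1.2693)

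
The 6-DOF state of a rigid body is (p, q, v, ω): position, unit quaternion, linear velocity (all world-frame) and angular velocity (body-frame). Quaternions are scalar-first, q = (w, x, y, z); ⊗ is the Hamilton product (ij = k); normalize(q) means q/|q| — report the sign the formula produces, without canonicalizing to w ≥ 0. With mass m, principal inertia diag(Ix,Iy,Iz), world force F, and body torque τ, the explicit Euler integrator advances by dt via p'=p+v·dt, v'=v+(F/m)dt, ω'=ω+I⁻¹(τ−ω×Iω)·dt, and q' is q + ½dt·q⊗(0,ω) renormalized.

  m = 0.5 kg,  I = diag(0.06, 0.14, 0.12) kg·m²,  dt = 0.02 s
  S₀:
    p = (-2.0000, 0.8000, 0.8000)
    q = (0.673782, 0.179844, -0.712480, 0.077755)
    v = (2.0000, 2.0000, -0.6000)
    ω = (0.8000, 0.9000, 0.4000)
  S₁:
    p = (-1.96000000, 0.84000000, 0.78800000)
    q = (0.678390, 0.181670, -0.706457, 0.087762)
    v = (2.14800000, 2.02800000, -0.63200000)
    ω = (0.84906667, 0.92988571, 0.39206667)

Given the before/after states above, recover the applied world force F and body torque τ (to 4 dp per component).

F = (3.7000, 0.7000, -0.8000)
τ = (0.1400, 0.1900, 0.0100)

ω₁ − ω₀ = (0.04906667, 0.02988571, -0.00793333)
applied torque τ = (0.1400, 0.1900, 0.0100)
v₁ − v₀ = (0.14800000, 0.02800000, -0.03200000)
applied force F = (3.7000, 0.7000, -0.8000)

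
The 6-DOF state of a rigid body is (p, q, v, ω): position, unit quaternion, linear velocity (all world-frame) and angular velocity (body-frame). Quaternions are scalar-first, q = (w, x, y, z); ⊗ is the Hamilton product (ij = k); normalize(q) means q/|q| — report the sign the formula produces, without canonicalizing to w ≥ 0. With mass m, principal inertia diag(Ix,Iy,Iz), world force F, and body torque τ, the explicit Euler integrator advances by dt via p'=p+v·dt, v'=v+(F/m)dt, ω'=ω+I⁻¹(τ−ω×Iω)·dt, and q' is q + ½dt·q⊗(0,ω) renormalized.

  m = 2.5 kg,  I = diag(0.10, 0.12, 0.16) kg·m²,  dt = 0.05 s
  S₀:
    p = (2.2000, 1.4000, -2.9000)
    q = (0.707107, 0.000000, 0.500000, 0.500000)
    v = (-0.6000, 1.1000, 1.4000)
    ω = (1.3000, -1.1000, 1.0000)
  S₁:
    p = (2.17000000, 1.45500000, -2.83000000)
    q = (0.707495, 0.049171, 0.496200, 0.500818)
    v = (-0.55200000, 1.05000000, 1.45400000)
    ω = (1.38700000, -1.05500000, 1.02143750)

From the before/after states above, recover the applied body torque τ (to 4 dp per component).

τ = (0.1300, 0.0300, 0.0400)

ω₁ − ω₀ = (0.08700000, 0.04500000, 0.02143750)
ω₀×(Iω₀) = (-0.0440, -0.0780, -0.0286)
τ = I·(Δω/dt) + ω₀×(Iω₀) = (0.1300, 0.0300, 0.0400)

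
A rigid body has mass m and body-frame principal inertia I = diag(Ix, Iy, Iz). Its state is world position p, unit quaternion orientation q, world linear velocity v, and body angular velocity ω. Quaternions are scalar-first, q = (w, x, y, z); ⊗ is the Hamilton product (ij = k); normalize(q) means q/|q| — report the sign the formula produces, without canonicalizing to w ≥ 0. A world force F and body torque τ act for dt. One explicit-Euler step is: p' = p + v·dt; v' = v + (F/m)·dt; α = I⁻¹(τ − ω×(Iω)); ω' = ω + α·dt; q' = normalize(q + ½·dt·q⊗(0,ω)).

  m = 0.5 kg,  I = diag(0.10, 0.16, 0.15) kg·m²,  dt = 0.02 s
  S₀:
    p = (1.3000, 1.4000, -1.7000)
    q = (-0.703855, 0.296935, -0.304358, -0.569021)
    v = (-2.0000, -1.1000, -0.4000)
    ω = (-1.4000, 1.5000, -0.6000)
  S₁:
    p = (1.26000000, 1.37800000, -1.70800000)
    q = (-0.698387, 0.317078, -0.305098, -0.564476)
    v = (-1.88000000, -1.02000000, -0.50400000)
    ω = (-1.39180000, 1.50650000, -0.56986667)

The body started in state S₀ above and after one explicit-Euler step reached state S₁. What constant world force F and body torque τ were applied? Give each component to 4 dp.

velocity change Δv = (0.12000000, 0.08000000, -0.10400000)
applied force F = (3.0000, 2.0000, -2.6000)
Δω = ω₁−ω₀ = (0.00820000, 0.00650000, 0.03013333)
gyro term ω₀×Iω₀ = (0.0090, -0.0420, -0.1260)
I·α + gyro = (0.0500, 0.0100, 0.1000)

F = (3.0000, 2.0000, -2.6000)
τ = (0.0500, 0.0100, 0.1000)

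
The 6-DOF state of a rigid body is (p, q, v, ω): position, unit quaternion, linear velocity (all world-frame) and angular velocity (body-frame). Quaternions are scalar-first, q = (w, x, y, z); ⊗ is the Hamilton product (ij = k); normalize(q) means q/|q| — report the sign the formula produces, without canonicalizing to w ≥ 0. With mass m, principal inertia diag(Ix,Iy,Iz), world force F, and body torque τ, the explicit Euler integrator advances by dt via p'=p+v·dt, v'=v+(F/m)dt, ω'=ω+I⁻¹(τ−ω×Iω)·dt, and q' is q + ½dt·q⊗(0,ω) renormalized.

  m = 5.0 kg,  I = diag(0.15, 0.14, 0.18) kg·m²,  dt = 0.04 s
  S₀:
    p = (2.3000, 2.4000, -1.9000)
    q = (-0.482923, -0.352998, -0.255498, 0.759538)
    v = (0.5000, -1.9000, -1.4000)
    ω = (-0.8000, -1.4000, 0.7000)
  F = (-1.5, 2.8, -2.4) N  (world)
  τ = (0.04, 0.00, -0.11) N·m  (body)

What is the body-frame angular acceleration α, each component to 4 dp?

α = (0.5280, -0.1200, -0.5489)

precession coupling ω×(Iω) = (-0.0392, 0.0168, -0.0112)
(τ − ω×Iω)/I = (0.5280, -0.1200, -0.5489)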